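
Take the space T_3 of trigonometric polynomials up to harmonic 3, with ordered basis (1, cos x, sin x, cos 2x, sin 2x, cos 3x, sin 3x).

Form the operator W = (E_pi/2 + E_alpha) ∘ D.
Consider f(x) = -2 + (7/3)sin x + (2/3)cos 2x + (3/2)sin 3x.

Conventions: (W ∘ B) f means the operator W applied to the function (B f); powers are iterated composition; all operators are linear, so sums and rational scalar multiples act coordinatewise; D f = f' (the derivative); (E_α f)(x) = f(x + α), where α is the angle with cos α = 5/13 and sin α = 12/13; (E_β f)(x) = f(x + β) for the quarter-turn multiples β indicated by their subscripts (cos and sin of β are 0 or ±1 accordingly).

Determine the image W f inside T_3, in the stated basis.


D f = (7/3)cos x - (4/3)sin 2x + (9/2)cos 3x
E_pi/2 D f = -(7/3)sin x + (4/3)sin 2x + (9/2)sin 3x
E_alpha D f = (35/39)cos x - (28/13)sin x - (160/169)cos 2x + (476/507)sin 2x - (18315/4394)cos 3x + (3726/2197)sin 3x
(E_pi/2 + E_alpha) D f = (35/39)cos x - (175/39)sin x - (160/169)cos 2x + (384/169)sin 2x - (18315/4394)cos 3x + (27225/4394)sin 3x

g(x) = (35/39)cos x - (175/39)sin x - (160/169)cos 2x + (384/169)sin 2x - (18315/4394)cos 3x + (27225/4394)sin 3x


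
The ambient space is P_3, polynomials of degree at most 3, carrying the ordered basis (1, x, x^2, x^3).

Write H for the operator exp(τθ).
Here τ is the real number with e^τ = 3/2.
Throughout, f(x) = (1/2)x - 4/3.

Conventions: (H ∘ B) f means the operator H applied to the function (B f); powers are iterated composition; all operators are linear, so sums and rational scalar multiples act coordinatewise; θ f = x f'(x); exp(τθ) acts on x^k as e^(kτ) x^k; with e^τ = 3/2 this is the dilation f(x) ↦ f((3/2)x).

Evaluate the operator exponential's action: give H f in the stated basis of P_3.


g(x) = (3/4)x - 4/3

exp(τθ) x^k = e^(kτ) x^k; with e^τ = 3/2 this sends x^k to (3/2)^k x^k
x ↦ 3/2 x
applying this coordinatewise to f: exp(τθ) f = (3/4)x - 4/3


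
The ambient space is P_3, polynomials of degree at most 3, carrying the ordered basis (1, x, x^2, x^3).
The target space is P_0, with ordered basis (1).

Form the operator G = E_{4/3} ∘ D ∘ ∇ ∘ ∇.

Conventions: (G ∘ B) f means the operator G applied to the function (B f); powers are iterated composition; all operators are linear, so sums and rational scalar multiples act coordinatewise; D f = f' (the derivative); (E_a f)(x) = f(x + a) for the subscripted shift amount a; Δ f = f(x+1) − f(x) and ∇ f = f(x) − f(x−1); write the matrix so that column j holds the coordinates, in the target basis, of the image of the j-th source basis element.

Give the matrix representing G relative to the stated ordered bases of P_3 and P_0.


image of 1: 0
image of x: 0
image of x^2: 0
image of x^3: 6
each image's coordinates form column j of the matrix

the matrix is [[0, 0, 0, 6]] (rows listed top to bottom)


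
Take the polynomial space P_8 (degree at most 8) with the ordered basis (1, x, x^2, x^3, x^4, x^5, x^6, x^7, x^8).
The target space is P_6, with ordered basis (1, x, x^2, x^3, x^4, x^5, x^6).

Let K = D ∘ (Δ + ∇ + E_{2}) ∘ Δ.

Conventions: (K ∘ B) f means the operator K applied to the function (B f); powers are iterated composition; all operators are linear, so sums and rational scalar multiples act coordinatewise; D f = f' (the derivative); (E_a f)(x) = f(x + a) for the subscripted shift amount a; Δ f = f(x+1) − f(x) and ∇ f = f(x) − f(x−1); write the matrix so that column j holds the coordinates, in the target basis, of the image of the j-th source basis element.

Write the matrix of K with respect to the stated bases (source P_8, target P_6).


image of 1: 0
image of x: 0
image of x^2: 2
image of x^3: 6x + 27
image of x^4: 12x^2 + 108x + 100
image of x^5: 20x^3 + 270x^2 + 500x + 405
image of x^6: 30x^4 + 540x^3 + 1500x^2 + 2430x + 1446
image of x^7: 42x^5 + 945x^4 + 3500x^3 + 8505x^2 + 10122x + 5103
image of x^8: 56x^6 + 1512x^5 + 7000x^4 + 22680x^3 + 40488x^2 + 40824x + 17480
each image's coordinates form column j of the matrix

the matrix is [[0, 0, 2, 27, 100, 405, 1446, 5103, 17480]; [0, 0, 0, 6, 108, 500, 2430, 10122, 40824]; [0, 0, 0, 0, 12, 270, 1500, 8505, 40488]; [0, 0, 0, 0, 0, 20, 540, 3500, 22680]; [0, 0, 0, 0, 0, 0, 30, 945, 7000]; [0, 0, 0, 0, 0, 0, 0, 42, 1512]; [0, 0, 0, 0, 0, 0, 0, 0, 56]] (rows listed top to bottom)


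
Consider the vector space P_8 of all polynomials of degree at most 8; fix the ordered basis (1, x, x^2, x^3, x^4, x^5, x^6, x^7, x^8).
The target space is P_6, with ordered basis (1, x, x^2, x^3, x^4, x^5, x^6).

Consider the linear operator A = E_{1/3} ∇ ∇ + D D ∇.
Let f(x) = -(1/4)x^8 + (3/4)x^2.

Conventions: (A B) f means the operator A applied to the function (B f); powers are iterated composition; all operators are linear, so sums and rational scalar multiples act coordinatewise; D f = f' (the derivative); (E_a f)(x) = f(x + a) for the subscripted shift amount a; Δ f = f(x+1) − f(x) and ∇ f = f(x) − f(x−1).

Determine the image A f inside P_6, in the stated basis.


∇ f = -2x^7 + 7x^6 - 14x^5 + (35/2)x^4 - 14x^3 + 7x^2 - (1/2)x - 1/2
∇ ∇ f = -14x^6 + 84x^5 - 245x^4 + 420x^3 - 434x^2 + 252x - 62
E_{1/3} ∇ ∇ f = -14x^6 + 56x^5 - (385/3)x^4 + (4760/27)x^3 - (4018/27)x^2 + (5768/81)x - 9743/729
∇ f = -2x^7 + 7x^6 - 14x^5 + (35/2)x^4 - 14x^3 + 7x^2 - (1/2)x - 1/2
D ∇ f = -14x^6 + 42x^5 - 70x^4 + 70x^3 - 42x^2 + 14x - 1/2
D D ∇ f = -84x^5 + 210x^4 - 280x^3 + 210x^2 - 84x + 14
(E_{1/3} ∇ ∇ + D D ∇) f = -14x^6 - 28x^5 + (245/3)x^4 - (2800/27)x^3 + (1652/27)x^2 - (1036/81)x + 463/729

g(x) = -14x^6 - 28x^5 + (245/3)x^4 - (2800/27)x^3 + (1652/27)x^2 - (1036/81)x + 463/729


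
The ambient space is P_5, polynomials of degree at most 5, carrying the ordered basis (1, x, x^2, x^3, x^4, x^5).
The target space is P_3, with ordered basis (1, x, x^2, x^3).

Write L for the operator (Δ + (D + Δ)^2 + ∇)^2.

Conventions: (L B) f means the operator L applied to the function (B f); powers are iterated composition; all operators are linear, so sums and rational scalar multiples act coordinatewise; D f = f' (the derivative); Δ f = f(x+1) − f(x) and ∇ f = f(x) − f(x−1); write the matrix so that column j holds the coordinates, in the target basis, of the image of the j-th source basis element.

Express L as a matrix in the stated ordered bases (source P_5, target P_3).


the matrix is [[0, 0, 8, 96, 608, 2680]; [0, 0, 0, 24, 384, 3040]; [0, 0, 0, 0, 48, 960]; [0, 0, 0, 0, 0, 80]] (rows listed top to bottom)

image of 1: 0
image of x: 0
image of x^2: 8
image of x^3: 24x + 96
image of x^4: 48x^2 + 384x + 608
image of x^5: 80x^3 + 960x^2 + 3040x + 2680
each image's coordinates form column j of the matrix


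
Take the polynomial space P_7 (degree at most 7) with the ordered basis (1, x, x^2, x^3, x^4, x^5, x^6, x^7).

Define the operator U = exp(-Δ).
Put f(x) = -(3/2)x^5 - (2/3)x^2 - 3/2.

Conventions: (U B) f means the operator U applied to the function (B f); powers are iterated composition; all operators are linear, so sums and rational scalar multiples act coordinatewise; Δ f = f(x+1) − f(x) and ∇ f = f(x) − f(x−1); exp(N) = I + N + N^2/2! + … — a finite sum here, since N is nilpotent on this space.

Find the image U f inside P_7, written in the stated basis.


the result is g(x) = -(3/2)x^5 + (15/2)x^4 - (47/3)x^2 - (37/6)x + 3/2

order-1 term: (15/2)x^4 + 15x^3 + 15x^2 + (53/6)x + 13/6
order-2 term: -15x^3 - 45x^2 - (105/2)x - 139/6
order-3 term: 15x^2 + 45x + 75/2
order-4 term: -(15/2)x - 15
order-5 term: 3/2
the series for exp(-Δ) f terminates at order 5
exp(-Δ) f = -(3/2)x^5 + (15/2)x^4 - (47/3)x^2 - (37/6)x + 3/2


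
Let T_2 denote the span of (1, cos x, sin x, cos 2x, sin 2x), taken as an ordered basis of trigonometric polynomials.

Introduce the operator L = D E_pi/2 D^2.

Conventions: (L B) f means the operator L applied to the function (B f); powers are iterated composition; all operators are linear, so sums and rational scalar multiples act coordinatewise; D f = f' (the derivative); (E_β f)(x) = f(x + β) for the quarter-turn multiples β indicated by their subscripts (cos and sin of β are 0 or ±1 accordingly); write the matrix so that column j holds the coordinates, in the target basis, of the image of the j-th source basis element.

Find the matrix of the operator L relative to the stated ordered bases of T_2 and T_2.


the matrix is [[0, 0, 0, 0, 0]; [0, 1, 0, 0, 0]; [0, 0, 1, 0, 0]; [0, 0, 0, 0, 8]; [0, 0, 0, -8, 0]] (rows listed top to bottom)

image of 1: 0
image of cos x: cos x
image of sin x: sin x
image of cos 2x: -8sin 2x
image of sin 2x: 8cos 2x
each image's coordinates form column j of the matrix


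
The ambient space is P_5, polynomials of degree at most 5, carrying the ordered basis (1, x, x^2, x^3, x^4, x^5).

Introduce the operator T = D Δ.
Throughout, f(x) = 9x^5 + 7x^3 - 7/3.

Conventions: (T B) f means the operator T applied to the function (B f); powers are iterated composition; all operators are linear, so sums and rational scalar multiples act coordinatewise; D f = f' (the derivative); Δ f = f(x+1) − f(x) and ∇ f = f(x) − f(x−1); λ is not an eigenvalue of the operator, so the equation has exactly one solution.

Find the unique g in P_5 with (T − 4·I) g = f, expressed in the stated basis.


write g with unknown coordinates in the stated basis and equate coefficients in (T − 4·I) g = f
solving from the highest basis element down gives g = -(9/4)x^5 - 13x^3 - (135/8)x^2 - (123/4)x - 245/12
check: T g = -45x^3 - (135/2)x^2 - 123x - 84
so T g − 4·g = 9x^5 + 7x^3 - 7/3 = f ✓

the result is g(x) = -(9/4)x^5 - 13x^3 - (135/8)x^2 - (123/4)x - 245/12


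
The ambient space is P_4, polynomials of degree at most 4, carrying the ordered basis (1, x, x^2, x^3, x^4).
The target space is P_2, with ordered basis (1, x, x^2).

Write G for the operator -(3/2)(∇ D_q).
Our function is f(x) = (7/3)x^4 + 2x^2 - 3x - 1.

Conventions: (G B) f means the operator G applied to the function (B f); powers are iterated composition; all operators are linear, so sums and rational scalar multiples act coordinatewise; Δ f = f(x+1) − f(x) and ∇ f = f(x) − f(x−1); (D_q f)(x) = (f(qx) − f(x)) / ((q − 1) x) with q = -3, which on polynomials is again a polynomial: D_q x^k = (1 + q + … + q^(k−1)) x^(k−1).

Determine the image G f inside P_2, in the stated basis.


the result is g(x) = 210x^2 - 210x + 76

D_q f = -(140/3)x^3 - 4x - 3
∇ D_q f = -140x^2 + 140x - 152/3
(-(3/2)(∇ D_q)) f = 210x^2 - 210x + 76


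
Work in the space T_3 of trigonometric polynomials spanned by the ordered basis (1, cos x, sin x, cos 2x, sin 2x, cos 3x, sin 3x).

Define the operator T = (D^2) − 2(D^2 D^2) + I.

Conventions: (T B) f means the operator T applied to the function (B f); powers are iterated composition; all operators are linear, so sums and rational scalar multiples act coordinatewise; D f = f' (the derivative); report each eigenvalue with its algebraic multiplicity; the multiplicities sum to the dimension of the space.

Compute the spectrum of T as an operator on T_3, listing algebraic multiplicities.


image of 1: 1
image of cos x: -2cos x
image of sin x: -2sin x
image of cos 2x: -35cos 2x
image of sin 2x: -35sin 2x
image of cos 3x: -170cos 3x
image of sin 3x: -170sin 3x
the matrix is diagonal; its diagonal is (1, -2, -2, -35, -35, -170, -170)
for a triangular matrix the eigenvalues are the diagonal entries, with algebraic multiplicity their repetition count

λ = -170 (multiplicity 2), λ = -35 (multiplicity 2), λ = -2 (multiplicity 2), λ = 1 (multiplicity 1)


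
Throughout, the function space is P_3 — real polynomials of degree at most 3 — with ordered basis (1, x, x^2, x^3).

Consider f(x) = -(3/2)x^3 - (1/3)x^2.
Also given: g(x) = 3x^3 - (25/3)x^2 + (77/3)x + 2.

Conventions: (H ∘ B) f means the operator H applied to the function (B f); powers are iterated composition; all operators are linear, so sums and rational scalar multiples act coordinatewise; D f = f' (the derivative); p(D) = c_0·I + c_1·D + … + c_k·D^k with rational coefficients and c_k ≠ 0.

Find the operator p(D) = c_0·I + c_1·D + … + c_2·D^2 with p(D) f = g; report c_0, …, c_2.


c_0 = -2, c_1 = 2, c_2 = -3

D^0 f = -(3/2)x^3 - (1/3)x^2
D^1 f = -(9/2)x^2 - (2/3)x
D^2 f = -9x - 2/3
matching coefficients of g against c_0 f + c_1 Df + … from the top degree down determines the c_i
solution: c_0 = -2, c_1 = 2, c_2 = -3


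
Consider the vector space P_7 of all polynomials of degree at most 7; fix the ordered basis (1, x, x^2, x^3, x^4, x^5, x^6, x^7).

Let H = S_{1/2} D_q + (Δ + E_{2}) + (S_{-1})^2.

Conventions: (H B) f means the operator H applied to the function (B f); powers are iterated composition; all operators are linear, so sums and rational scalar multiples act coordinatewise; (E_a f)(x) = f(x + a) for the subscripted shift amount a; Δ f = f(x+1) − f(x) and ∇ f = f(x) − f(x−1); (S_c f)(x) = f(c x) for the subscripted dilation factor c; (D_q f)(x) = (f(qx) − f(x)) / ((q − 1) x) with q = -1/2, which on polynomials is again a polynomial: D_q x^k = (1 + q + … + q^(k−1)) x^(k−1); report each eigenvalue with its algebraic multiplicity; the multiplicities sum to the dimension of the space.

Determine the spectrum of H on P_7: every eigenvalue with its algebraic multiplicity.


image of 1: 2
image of x: 2x + 4
image of x^2: 2x^2 + (25/4)x + 5
image of x^3: 2x^3 + (147/16)x^2 + 15x + 9
image of x^4: 2x^4 + (773/64)x^3 + 30x^2 + 36x + 17
image of x^5: 2x^5 + (3851/256)x^4 + 50x^3 + 90x^2 + 85x + 33
image of x^6: 2x^6 + (18453/1024)x^5 + 75x^4 + 180x^3 + 255x^2 + 198x + 65
image of x^7: 2x^7 + (86059/4096)x^6 + 105x^5 + 315x^4 + 595x^3 + 693x^2 + 455x + 129
the matrix is upper triangular; its diagonal is (2, 2, 2, 2, 2, 2, 2, 2)
for a triangular matrix the eigenvalues are the diagonal entries, with algebraic multiplicity their repetition count

λ = 2 (multiplicity 8)


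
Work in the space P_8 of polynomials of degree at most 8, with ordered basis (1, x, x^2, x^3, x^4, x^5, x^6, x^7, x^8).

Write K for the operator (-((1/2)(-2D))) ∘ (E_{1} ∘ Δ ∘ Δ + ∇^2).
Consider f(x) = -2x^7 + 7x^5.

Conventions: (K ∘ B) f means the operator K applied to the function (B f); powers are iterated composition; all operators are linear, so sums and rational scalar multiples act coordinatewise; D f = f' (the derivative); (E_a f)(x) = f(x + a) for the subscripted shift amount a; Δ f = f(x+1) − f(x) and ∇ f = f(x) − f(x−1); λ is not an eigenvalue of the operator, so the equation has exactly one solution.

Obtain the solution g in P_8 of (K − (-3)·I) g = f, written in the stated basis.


the image equals g(x) = -(2/3)x^7 + (7/3)x^5 + (280/3)x^4 + (560/3)x^3 + 1400x^2 - (560/3)x - 2128/3

write g with unknown coordinates in the stated basis and equate coefficients in (K − (-3)·I) g = f
solving from the highest basis element down gives g = -(2/3)x^7 + (7/3)x^5 + (280/3)x^4 + (560/3)x^3 + 1400x^2 - (560/3)x - 2128/3
check: K g = -280x^4 - 560x^3 - 4200x^2 + 560x + 2128
so K g − (-3)·g = -2x^7 + 7x^5 = f ✓


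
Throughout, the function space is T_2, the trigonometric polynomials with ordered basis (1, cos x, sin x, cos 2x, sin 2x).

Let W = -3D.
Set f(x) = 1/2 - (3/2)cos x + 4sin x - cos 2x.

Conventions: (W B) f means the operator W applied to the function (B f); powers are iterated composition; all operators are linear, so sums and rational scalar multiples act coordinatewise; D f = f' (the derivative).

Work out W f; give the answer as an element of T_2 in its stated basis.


the image equals g(x) = -12cos x - (9/2)sin x - 6sin 2x

D f = 4cos x + (3/2)sin x + 2sin 2x
(-3D) f = -12cos x - (9/2)sin x - 6sin 2x


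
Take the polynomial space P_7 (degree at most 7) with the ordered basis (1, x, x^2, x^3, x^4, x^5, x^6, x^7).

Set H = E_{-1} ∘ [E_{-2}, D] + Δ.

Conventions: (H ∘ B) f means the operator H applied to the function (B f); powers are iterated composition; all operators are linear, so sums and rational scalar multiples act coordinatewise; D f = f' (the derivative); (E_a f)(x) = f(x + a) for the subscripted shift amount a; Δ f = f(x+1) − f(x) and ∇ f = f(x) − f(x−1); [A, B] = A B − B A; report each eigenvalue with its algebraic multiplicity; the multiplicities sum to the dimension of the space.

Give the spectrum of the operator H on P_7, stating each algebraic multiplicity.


λ = 0 (multiplicity 8)

image of 1: 0
image of x: 1
image of x^2: 2x + 1
image of x^3: 3x^2 + 3x + 1
image of x^4: 4x^3 + 6x^2 + 4x + 1
image of x^5: 5x^4 + 10x^3 + 10x^2 + 5x + 1
image of x^6: 6x^5 + 15x^4 + 20x^3 + 15x^2 + 6x + 1
image of x^7: 7x^6 + 21x^5 + 35x^4 + 35x^3 + 21x^2 + 7x + 1
the matrix is upper triangular; its diagonal is (0, 0, 0, 0, 0, 0, 0, 0)
for a triangular matrix the eigenvalues are the diagonal entries, with algebraic multiplicity their repetition count


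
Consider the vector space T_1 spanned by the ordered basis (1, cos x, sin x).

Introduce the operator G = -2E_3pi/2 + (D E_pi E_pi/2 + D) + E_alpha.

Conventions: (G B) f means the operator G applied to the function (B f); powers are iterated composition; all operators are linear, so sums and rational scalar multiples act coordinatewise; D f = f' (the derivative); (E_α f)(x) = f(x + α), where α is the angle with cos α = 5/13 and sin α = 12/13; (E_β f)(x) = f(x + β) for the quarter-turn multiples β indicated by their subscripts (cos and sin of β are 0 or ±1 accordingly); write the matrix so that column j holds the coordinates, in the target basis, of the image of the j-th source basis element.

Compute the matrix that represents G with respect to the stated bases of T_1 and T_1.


the matrix is [[-1, 0, 0]; [0, 18/13, 51/13]; [0, -51/13, 18/13]] (rows listed top to bottom)

image of 1: -1
image of cos x: (18/13)cos x - (51/13)sin x
image of sin x: (51/13)cos x + (18/13)sin x
each image's coordinates form column j of the matrix


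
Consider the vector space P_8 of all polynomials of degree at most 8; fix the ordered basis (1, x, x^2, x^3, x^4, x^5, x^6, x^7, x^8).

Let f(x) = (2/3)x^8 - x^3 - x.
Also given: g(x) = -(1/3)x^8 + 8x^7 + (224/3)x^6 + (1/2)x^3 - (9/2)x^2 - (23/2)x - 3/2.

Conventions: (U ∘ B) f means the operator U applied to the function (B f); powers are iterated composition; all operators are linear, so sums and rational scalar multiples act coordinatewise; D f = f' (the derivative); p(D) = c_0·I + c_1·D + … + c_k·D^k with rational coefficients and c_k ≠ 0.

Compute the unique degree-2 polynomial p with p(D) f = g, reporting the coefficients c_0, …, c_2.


D^0 f = (2/3)x^8 - x^3 - x
D^1 f = (16/3)x^7 - 3x^2 - 1
D^2 f = (112/3)x^6 - 6x
matching coefficients of g against c_0 f + c_1 Df + … from the top degree down determines the c_i
solution: c_0 = -1/2, c_1 = 3/2, c_2 = 2

p(D) = -(1/2)·I + (3/2)·D + 2·D^2, i.e. c_0 = -1/2, c_1 = 3/2, c_2 = 2


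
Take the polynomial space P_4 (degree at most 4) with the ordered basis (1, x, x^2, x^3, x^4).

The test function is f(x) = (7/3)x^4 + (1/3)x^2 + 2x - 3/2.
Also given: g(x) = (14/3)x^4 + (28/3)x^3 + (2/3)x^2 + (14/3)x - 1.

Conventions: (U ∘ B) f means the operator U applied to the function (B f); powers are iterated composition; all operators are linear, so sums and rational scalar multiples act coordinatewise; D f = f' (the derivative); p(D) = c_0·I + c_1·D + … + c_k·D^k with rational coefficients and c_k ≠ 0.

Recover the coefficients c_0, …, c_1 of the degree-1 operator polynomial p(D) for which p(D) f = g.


D^0 f = (7/3)x^4 + (1/3)x^2 + 2x - 3/2
D^1 f = (28/3)x^3 + (2/3)x + 2
matching coefficients of g against c_0 f + c_1 Df + … from the top degree down determines the c_i
solution: c_0 = 2, c_1 = 1

c_0 = 2, c_1 = 1


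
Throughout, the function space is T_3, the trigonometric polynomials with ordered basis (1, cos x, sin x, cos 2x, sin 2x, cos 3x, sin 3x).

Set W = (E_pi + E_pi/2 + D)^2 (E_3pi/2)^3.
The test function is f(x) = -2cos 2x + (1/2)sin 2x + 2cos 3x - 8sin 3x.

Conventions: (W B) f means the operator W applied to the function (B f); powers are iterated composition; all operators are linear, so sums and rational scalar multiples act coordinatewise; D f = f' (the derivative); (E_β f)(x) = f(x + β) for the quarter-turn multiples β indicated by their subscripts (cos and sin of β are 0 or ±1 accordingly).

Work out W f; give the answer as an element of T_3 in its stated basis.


E_3pi/2 f = 2cos 2x - (1/2)sin 2x - 8cos 3x - 2sin 3x
E_3pi/2 E_3pi/2 f = -2cos 2x + (1/2)sin 2x - 2cos 3x + 8sin 3x
E_3pi/2 E_3pi/2 E_3pi/2 f = 2cos 2x - (1/2)sin 2x + 8cos 3x + 2sin 3x
E_pi (E_3pi/2)^3 f = 2cos 2x - (1/2)sin 2x - 8cos 3x - 2sin 3x
E_pi/2 (E_3pi/2)^3 f = -2cos 2x + (1/2)sin 2x - 2cos 3x + 8sin 3x
D (E_3pi/2)^3 f = -cos 2x - 4sin 2x + 6cos 3x - 24sin 3x
(E_pi + E_pi/2 + D) (E_3pi/2)^3 f = -cos 2x - 4sin 2x - 4cos 3x - 18sin 3x
E_pi (E_pi + E_pi/2 + D) (E_3pi/2)^3 f = -cos 2x - 4sin 2x + 4cos 3x + 18sin 3x
E_pi/2 (E_pi + E_pi/2 + D) (E_3pi/2)^3 f = cos 2x + 4sin 2x + 18cos 3x - 4sin 3x
D (E_pi + E_pi/2 + D) (E_3pi/2)^3 f = -8cos 2x + 2sin 2x - 54cos 3x + 12sin 3x
(E_pi + E_pi/2 + D) (E_pi + E_pi/2 + D) (E_3pi/2)^3 f = -8cos 2x + 2sin 2x - 32cos 3x + 26sin 3x

g(x) = -8cos 2x + 2sin 2x - 32cos 3x + 26sin 3x


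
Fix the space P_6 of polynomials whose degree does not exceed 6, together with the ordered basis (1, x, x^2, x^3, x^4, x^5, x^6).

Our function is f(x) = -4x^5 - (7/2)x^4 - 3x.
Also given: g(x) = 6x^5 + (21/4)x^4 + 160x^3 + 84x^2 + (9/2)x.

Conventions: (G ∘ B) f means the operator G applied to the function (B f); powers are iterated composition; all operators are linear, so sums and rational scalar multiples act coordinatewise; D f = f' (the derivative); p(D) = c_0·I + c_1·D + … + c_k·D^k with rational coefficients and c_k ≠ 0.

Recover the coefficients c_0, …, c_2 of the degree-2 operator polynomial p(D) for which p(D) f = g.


D^0 f = -4x^5 - (7/2)x^4 - 3x
D^1 f = -20x^4 - 14x^3 - 3
D^2 f = -80x^3 - 42x^2
matching coefficients of g against c_0 f + c_1 Df + … from the top degree down determines the c_i
solution: c_0 = -3/2, c_1 = 0, c_2 = -2

p(D) = -(3/2)·I − 2·D^2, i.e. c_0 = -3/2, c_1 = 0, c_2 = -2


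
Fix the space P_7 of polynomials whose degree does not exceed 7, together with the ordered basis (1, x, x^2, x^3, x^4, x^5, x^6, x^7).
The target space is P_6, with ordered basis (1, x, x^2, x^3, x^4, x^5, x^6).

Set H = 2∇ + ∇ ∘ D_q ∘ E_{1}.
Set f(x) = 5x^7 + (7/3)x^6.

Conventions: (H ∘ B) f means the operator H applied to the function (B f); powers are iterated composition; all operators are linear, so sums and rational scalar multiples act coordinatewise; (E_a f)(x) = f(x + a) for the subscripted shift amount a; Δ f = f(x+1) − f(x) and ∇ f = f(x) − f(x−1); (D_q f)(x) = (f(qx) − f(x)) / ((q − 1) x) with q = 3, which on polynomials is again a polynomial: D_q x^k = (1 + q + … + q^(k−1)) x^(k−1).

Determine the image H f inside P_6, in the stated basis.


the result is g(x) = 70x^6 + 32608x^5 - (41245/3)x^4 + 30746x^3 - (21407/3)x^2 + (8882/3)x - 191

∇ f = 35x^6 - 91x^5 + 140x^4 - (385/3)x^3 + 70x^2 - 21x + 8/3
(2∇) f = 70x^6 - 182x^5 + 280x^4 - (770/3)x^3 + 140x^2 - 42x + 16/3
E_{1} f = 5x^7 + (112/3)x^6 + 119x^5 + 210x^4 + (665/3)x^3 + 140x^2 + 49x + 22/3
D_q E_{1} f = 5465x^6 + (40768/3)x^5 + 14399x^4 + 8400x^3 + (8645/3)x^2 + 560x + 49
∇ D_q E_{1} f = 32790x^5 - (42085/3)x^4 + (93008/3)x^3 - (21827/3)x^2 + (9008/3)x - 589/3
(2∇ + ∇ ∘ D_q ∘ E_{1}) f = 70x^6 + 32608x^5 - (41245/3)x^4 + 30746x^3 - (21407/3)x^2 + (8882/3)x - 191


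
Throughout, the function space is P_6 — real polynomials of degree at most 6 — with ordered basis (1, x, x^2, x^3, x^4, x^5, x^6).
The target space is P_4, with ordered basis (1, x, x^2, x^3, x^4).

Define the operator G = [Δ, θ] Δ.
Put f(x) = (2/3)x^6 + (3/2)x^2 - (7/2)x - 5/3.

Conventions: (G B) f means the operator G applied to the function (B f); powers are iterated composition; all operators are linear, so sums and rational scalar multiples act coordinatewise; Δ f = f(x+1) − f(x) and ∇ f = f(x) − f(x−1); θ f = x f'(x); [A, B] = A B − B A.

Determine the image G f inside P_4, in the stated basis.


Δ f = 4x^5 + 10x^4 + (40/3)x^3 + 10x^2 + 7x - 4/3
θ Δ f = 20x^5 + 40x^4 + 40x^3 + 20x^2 + 7x
Δ θ Δ f = 100x^4 + 360x^3 + 560x^2 + 420x + 127
Δ Δ f = 20x^4 + 80x^3 + 140x^2 + 120x + 133/3
θ Δ Δ f = 80x^4 + 240x^3 + 280x^2 + 120x
[Δ, θ] Δ f = 20x^4 + 120x^3 + 280x^2 + 300x + 127

the image equals g(x) = 20x^4 + 120x^3 + 280x^2 + 300x + 127


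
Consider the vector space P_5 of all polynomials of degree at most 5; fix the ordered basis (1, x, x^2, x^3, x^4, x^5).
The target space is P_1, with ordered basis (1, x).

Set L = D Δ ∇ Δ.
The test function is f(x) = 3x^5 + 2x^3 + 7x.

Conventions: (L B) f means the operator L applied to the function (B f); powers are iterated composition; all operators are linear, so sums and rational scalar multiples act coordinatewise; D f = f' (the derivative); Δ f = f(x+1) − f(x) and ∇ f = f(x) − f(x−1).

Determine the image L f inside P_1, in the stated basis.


Δ f = 15x^4 + 30x^3 + 36x^2 + 21x + 12
∇ Δ f = 60x^3 + 42x
Δ ∇ Δ f = 180x^2 + 180x + 102
D (Δ ∇ Δ) f = 360x + 180

g(x) = 360x + 180


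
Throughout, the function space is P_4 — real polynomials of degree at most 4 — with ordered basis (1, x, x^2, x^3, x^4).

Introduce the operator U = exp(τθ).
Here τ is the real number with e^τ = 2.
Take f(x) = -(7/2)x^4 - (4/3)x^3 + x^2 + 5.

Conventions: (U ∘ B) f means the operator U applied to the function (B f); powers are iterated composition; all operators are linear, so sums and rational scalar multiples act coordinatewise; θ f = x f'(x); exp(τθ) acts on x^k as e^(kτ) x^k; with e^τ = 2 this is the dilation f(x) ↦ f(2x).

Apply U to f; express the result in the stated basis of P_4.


the image equals g(x) = -56x^4 - (32/3)x^3 + 4x^2 + 5

exp(τθ) x^k = e^(kτ) x^k; with e^τ = 2 this sends x^k to 2^k x^k
x^2 ↦ 4 x^2
x^3 ↦ 8 x^3
x^4 ↦ 16 x^4
applying this coordinatewise to f: exp(τθ) f = -56x^4 - (32/3)x^3 + 4x^2 + 5


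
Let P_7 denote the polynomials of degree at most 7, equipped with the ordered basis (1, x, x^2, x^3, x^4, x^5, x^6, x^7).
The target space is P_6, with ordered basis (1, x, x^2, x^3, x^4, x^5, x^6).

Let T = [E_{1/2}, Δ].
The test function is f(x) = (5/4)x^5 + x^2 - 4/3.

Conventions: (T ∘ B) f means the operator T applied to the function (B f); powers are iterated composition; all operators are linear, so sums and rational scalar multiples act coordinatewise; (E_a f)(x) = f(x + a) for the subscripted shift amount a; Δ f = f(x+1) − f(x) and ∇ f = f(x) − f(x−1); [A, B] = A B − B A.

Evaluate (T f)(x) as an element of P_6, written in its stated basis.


g(x) = 0

Δ f = (25/4)x^4 + (25/2)x^3 + (25/2)x^2 + (33/4)x + 9/4
E_{1/2} Δ f = (25/4)x^4 + 25x^3 + (325/8)x^2 + (133/4)x + 733/64
E_{1/2} f = (5/4)x^5 + (25/8)x^4 + (25/8)x^3 + (41/16)x^2 + (89/64)x - 401/384
Δ E_{1/2} f = (25/4)x^4 + 25x^3 + (325/8)x^2 + (133/4)x + 733/64
[E_{1/2}, Δ] f = 0


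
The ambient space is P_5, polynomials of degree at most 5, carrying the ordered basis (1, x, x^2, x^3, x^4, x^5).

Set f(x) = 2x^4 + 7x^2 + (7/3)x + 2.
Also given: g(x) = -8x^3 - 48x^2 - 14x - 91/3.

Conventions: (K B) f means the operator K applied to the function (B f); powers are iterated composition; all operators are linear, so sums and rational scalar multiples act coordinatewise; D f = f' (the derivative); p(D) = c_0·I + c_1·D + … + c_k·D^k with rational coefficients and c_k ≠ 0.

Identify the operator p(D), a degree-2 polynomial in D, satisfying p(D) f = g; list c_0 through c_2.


c_0 = 0, c_1 = -1, c_2 = -2

D^0 f = 2x^4 + 7x^2 + (7/3)x + 2
D^1 f = 8x^3 + 14x + 7/3
D^2 f = 24x^2 + 14
matching coefficients of g against c_0 f + c_1 Df + … from the top degree down determines the c_i
solution: c_0 = 0, c_1 = -1, c_2 = -2


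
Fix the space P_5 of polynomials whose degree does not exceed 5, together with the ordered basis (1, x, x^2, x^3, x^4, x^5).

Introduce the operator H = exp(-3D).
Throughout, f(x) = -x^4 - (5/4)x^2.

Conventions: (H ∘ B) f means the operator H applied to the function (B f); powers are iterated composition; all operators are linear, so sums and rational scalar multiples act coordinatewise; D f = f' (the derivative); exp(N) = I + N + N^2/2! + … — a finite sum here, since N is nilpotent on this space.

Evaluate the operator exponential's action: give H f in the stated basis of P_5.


order-1 term: 12x^3 + (15/2)x
order-2 term: -54x^2 - 45/4
order-3 term: 108x
order-4 term: -81
the series for exp(-3D) f terminates at order 4
exp(-3D) f = -x^4 + 12x^3 - (221/4)x^2 + (231/2)x - 369/4

the result is g(x) = -x^4 + 12x^3 - (221/4)x^2 + (231/2)x - 369/4


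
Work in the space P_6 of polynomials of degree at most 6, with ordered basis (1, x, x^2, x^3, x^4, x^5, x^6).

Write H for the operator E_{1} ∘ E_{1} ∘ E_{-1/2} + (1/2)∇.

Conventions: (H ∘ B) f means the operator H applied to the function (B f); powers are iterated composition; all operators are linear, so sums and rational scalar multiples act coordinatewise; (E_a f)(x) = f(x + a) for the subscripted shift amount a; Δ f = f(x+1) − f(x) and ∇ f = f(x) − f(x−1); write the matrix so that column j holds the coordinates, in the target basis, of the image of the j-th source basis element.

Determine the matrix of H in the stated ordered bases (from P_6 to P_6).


image of 1: 1
image of x: x + 2
image of x^2: x^2 + 4x + 7/4
image of x^3: x^3 + 6x^2 + (21/4)x + 31/8
image of x^4: x^4 + 8x^3 + (21/2)x^2 + (31/2)x + 73/16
image of x^5: x^5 + 10x^4 + (35/2)x^3 + (155/4)x^2 + (365/16)x + 259/32
image of x^6: x^6 + 12x^5 + (105/4)x^4 + (155/2)x^3 + (1095/16)x^2 + (777/16)x + 697/64
each image's coordinates form column j of the matrix

the matrix is [[1, 2, 7/4, 31/8, 73/16, 259/32, 697/64]; [0, 1, 4, 21/4, 31/2, 365/16, 777/16]; [0, 0, 1, 6, 21/2, 155/4, 1095/16]; [0, 0, 0, 1, 8, 35/2, 155/2]; [0, 0, 0, 0, 1, 10, 105/4]; [0, 0, 0, 0, 0, 1, 12]; [0, 0, 0, 0, 0, 0, 1]] (rows listed top to bottom)


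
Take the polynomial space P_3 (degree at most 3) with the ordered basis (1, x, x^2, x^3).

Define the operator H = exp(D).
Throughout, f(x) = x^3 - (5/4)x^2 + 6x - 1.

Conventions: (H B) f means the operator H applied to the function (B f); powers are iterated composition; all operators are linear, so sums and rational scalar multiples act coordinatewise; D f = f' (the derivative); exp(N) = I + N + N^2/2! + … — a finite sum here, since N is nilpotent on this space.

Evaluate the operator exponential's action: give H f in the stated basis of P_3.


order-1 term: 3x^2 - (5/2)x + 6
order-2 term: 3x - 5/4
order-3 term: 1
the series for exp(D) f terminates at order 3
exp(D) f = x^3 + (7/4)x^2 + (13/2)x + 19/4

the result is g(x) = x^3 + (7/4)x^2 + (13/2)x + 19/4


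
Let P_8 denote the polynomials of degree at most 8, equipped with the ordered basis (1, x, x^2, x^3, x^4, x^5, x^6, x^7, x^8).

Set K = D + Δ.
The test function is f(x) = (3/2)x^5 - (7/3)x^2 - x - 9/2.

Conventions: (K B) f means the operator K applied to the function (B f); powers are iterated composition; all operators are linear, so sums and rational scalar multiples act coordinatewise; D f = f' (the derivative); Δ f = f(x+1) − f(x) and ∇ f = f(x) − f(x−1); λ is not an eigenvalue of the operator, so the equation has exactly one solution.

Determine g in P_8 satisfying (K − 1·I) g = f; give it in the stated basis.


write g with unknown coordinates in the stated basis and equate coefficients in (K − 1·I) g = f
solving from the highest basis element down gives g = -(3/2)x^5 - 15x^4 - 135x^3 - (2738/3)x^2 - (24733/6)x - 9304
check: K g = -15x^4 - 135x^3 - 915x^2 - (24739/6)x - 18617/2
so K g − 1·g = (3/2)x^5 - (7/3)x^2 - x - 9/2 = f ✓

the result is g(x) = -(3/2)x^5 - 15x^4 - 135x^3 - (2738/3)x^2 - (24733/6)x - 9304


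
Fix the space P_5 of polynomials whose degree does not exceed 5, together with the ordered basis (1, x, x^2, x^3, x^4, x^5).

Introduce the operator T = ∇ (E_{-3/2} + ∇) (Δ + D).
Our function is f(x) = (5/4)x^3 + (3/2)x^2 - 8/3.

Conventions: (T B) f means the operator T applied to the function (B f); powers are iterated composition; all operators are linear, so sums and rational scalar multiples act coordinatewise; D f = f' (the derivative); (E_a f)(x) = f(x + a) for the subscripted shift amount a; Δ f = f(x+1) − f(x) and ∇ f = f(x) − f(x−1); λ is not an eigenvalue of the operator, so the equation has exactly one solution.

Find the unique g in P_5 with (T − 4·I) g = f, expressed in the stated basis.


write g with unknown coordinates in the stated basis and equate coefficients in (T − 4·I) g = f
solving from the highest basis element down gives g = -(5/16)x^3 - (3/8)x^2 - (15/16)x + 191/192
check: T g = -(15/4)x + 21/16
so T g − 4·g = (5/4)x^3 + (3/2)x^2 - 8/3 = f ✓

the image equals g(x) = -(5/16)x^3 - (3/8)x^2 - (15/16)x + 191/192


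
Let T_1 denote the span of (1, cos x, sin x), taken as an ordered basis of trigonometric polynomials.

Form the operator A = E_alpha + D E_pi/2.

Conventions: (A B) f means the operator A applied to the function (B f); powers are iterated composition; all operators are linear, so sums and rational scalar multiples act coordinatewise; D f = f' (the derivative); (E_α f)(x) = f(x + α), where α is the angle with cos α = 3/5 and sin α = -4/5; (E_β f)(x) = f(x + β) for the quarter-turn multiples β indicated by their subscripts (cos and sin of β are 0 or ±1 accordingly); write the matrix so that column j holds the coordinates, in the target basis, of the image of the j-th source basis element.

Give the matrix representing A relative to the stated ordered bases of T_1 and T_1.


image of 1: 1
image of cos x: -(2/5)cos x + (4/5)sin x
image of sin x: -(4/5)cos x - (2/5)sin x
each image's coordinates form column j of the matrix

the matrix is [[1, 0, 0]; [0, -2/5, -4/5]; [0, 4/5, -2/5]] (rows listed top to bottom)


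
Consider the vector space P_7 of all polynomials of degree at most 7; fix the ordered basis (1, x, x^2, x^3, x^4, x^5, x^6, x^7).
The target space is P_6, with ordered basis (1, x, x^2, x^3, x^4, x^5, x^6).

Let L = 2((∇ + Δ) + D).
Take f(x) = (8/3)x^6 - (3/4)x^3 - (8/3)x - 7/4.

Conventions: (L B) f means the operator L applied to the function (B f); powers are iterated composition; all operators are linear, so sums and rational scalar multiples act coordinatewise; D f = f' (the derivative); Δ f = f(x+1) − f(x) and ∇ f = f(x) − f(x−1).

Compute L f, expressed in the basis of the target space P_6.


∇ f = 16x^5 - 40x^4 + (160/3)x^3 - (169/4)x^2 + (73/4)x - 73/12
Δ f = 16x^5 + 40x^4 + (160/3)x^3 + (151/4)x^2 + (55/4)x - 3/4
(∇ + Δ) f = 32x^5 + (320/3)x^3 - (9/2)x^2 + 32x - 41/6
D f = 16x^5 - (9/4)x^2 - 8/3
((∇ + Δ) + D) f = 48x^5 + (320/3)x^3 - (27/4)x^2 + 32x - 19/2
(2((∇ + Δ) + D)) f = 96x^5 + (640/3)x^3 - (27/2)x^2 + 64x - 19

the result is g(x) = 96x^5 + (640/3)x^3 - (27/2)x^2 + 64x - 19


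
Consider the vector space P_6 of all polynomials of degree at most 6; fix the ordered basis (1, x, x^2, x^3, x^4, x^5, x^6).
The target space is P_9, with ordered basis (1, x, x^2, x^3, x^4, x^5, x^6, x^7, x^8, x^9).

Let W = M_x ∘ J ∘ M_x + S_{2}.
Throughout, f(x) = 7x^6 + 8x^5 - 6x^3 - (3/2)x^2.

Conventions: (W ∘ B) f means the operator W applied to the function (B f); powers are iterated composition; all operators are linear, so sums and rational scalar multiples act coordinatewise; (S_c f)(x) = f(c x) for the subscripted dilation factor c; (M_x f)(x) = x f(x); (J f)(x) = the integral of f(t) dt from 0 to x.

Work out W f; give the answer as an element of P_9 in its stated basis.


M_x f = 7x^7 + 8x^6 - 6x^4 - (3/2)x^3
J M_x f = (7/8)x^8 + (8/7)x^7 - (6/5)x^5 - (3/8)x^4
M_x J M_x f = (7/8)x^9 + (8/7)x^8 - (6/5)x^6 - (3/8)x^5
S_{2} f = 448x^6 + 256x^5 - 48x^3 - 6x^2
(M_x ∘ J ∘ M_x + S_{2}) f = (7/8)x^9 + (8/7)x^8 + (2234/5)x^6 + (2045/8)x^5 - 48x^3 - 6x^2

the result is g(x) = (7/8)x^9 + (8/7)x^8 + (2234/5)x^6 + (2045/8)x^5 - 48x^3 - 6x^2


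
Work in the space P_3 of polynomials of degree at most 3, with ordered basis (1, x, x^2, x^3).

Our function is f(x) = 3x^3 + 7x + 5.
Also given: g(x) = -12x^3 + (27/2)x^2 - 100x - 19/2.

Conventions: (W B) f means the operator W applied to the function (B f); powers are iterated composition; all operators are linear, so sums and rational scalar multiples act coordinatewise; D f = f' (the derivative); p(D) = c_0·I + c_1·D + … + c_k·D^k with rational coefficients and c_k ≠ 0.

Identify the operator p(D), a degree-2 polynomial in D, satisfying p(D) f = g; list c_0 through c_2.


D^0 f = 3x^3 + 7x + 5
D^1 f = 9x^2 + 7
D^2 f = 18x
matching coefficients of g against c_0 f + c_1 Df + … from the top degree down determines the c_i
solution: c_0 = -4, c_1 = 3/2, c_2 = -4

c_0 = -4, c_1 = 3/2, c_2 = -4


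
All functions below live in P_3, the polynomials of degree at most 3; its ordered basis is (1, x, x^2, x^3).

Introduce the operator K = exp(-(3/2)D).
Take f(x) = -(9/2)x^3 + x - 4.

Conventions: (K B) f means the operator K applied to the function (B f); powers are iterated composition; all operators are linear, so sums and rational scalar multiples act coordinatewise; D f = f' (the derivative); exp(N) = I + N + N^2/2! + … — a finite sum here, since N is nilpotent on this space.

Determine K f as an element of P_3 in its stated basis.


the result is g(x) = -(9/2)x^3 + (81/4)x^2 - (235/8)x + 155/16

order-1 term: (81/4)x^2 - 3/2
order-2 term: -(243/8)x
order-3 term: 243/16
the series for exp(-(3/2)D) f terminates at order 3
exp(-(3/2)D) f = -(9/2)x^3 + (81/4)x^2 - (235/8)x + 155/16


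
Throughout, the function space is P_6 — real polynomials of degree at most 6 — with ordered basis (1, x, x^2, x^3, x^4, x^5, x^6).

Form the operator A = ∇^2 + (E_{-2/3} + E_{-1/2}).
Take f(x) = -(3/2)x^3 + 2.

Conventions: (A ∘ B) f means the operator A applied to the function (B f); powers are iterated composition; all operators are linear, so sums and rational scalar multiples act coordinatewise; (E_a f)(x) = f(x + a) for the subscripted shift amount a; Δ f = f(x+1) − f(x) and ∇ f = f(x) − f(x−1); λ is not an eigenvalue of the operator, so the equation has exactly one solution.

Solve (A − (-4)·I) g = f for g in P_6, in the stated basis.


write g with unknown coordinates in the stated basis and equate coefficients in (A − (-4)·I) g = f
solving from the highest basis element down gives g = -(1/4)x^3 - (7/48)x^2 + (121/432)x + 5777/31104
check: A g = -(1/2)x^3 + (7/12)x^2 - (121/108)x + 9775/7776
so A g − (-4)·g = -(3/2)x^3 + 2 = f ✓

the image equals g(x) = -(1/4)x^3 - (7/48)x^2 + (121/432)x + 5777/31104


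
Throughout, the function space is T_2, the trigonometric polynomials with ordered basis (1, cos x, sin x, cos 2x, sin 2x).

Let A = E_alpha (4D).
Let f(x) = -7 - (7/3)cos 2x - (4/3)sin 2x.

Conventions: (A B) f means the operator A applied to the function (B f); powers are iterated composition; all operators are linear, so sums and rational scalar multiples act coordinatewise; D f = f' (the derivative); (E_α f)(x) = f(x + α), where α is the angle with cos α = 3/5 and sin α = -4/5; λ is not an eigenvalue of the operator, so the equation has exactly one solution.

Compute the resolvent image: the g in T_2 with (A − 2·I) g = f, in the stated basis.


write g with unknown coordinates in the stated basis and equate coefficients in (A − 2·I) g = f
solving from the highest basis element down gives g = 7/2 - (203/466)cos 2x - (44/699)sin 2x
check: A g = -(2240/699)cos 2x - (340/233)sin 2x
so A g − 2·g = -7 - (7/3)cos 2x - (4/3)sin 2x = f ✓

the image equals g(x) = 7/2 - (203/466)cos 2x - (44/699)sin 2x


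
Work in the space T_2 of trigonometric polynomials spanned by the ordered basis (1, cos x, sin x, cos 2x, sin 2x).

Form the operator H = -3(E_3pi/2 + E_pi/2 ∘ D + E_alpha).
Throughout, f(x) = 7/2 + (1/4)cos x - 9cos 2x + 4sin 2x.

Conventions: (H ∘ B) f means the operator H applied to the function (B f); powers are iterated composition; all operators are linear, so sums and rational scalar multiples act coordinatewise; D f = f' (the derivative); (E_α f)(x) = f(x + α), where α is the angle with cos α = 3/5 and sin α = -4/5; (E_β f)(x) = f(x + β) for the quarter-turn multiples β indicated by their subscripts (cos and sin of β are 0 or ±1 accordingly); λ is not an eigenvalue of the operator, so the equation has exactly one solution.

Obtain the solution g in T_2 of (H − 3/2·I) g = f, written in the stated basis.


the image equals g(x) = -7/15 - (1/390)cos x + (3/65)sin x - (1886/2811)cos 2x - (784/937)sin 2x

write g with unknown coordinates in the stated basis and equate coefficients in (H − 3/2·I) g = f
solving from the highest basis element down gives g = -7/15 - (1/390)cos x + (3/65)sin x - (1886/2811)cos 2x - (784/937)sin 2x
check: H g = 14/5 + (16/65)cos x + (9/130)sin x - (9376/937)cos 2x + (2572/937)sin 2x
so H g − 3/2·g = 7/2 + (1/4)cos x - 9cos 2x + 4sin 2x = f ✓
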